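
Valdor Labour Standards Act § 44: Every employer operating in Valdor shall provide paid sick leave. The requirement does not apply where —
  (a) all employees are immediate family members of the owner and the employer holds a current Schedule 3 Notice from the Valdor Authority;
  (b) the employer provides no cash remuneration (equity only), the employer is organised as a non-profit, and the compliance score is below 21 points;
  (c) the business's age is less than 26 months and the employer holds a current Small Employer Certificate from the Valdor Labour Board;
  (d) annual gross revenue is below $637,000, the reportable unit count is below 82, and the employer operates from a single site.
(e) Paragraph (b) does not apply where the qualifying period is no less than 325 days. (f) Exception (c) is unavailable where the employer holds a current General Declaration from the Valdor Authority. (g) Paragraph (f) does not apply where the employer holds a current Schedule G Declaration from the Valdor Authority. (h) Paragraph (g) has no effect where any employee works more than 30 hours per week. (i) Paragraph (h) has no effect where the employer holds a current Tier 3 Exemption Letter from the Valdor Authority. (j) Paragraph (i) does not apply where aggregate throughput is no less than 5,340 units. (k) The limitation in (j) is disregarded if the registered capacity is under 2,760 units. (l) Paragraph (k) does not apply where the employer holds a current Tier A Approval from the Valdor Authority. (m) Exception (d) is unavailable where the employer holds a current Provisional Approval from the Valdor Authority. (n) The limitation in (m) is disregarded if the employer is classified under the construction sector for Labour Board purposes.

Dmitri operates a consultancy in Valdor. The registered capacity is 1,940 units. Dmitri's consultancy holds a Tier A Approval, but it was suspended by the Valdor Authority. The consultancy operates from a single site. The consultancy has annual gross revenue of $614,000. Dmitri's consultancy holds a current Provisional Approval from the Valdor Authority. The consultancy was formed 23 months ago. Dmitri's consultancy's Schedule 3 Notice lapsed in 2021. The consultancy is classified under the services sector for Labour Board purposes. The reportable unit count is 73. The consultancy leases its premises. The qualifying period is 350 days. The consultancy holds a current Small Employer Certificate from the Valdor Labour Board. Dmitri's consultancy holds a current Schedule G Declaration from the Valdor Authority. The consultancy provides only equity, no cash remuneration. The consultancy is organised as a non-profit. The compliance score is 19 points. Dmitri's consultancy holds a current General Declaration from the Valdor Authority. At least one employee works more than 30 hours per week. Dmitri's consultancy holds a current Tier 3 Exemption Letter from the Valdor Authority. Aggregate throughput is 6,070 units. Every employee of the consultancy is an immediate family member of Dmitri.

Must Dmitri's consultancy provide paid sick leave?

No — exception (c) applies; Dmitri's consultancy is not required to provide paid sick leave.

Exception (a) fails — the Schedule 3 Notice is not current.
Exception (b)'s conditions are all satisfied: remuneration is equity-only; the employer is a non-profit; the compliance score is 19 points, below the 21 points limit. However, paragraph (e) must be considered: (e) is engaged — the qualifying period is 350 days, meeting the 325 days threshold. (b) is therefore removed.
Exception (c) is satisfied on its face — the business's age is 23 months, less than the 26 months limit; a current Small Employer Certificate is held. As to paragraphs (f)–(l): (f) applies (a current General Declaration is held), but is overridden by (g): (g) operates against (f): a current Schedule G Declaration is held. (h) would limit (g) — at least one employee exceeds 30 hours/week — but (i) sets (h) aside: (i) operates against (h): a current Tier 3 Exemption Letter is held. (j) would limit (i) — aggregate throughput is 6,070 units, meeting the 5,340 units threshold — but (k) sets (j) aside: (k) operates against (j): the registered capacity is 1,940 units, under the 2,760 units limit. (l), which would lift (k), is not triggered — there is no Tier A Approval in force. So (c) applies.
Exception (d) is satisfied on its face — annual gross revenue is $614,000, below the $637,000 limit; the reportable unit count is 73, below the 82 limit; the employer operates from a single site. But: (m) operates against (d): a current Provisional Approval is held. (n) is not engaged (the consultancy is classified under the services sector), so (m) stands. Exception (d) does not apply.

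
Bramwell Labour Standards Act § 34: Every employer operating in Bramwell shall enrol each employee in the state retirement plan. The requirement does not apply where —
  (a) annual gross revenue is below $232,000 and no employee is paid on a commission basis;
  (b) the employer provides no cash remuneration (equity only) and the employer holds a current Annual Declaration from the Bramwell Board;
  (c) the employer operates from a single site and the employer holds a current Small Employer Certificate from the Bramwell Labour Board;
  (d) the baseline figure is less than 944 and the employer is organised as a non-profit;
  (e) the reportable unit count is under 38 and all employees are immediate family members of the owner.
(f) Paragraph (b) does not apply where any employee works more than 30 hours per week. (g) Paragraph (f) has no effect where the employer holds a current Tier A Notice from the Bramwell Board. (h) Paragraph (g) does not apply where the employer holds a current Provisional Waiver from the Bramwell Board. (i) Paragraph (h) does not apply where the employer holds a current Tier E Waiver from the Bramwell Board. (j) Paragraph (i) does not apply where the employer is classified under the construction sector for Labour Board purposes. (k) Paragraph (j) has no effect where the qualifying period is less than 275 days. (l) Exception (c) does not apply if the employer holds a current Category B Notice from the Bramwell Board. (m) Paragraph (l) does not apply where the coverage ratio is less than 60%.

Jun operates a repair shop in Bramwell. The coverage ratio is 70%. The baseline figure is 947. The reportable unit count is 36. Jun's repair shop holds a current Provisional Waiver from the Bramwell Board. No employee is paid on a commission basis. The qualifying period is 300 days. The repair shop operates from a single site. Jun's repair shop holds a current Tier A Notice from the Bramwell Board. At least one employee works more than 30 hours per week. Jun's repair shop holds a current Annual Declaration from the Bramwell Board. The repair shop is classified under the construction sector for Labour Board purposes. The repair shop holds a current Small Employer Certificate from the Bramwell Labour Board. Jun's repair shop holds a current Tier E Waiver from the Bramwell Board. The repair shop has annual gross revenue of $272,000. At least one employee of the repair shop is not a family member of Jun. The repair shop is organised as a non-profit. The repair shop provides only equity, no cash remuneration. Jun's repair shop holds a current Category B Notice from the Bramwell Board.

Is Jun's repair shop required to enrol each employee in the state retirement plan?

Yes — Jun's repair shop must enrol each employee in the state retirement plan.

Exception (a) requires that annual gross revenue is below $232,000; but annual gross revenue is $272,000, not below $232,000, so (a) is unavailable.
All of (b)'s requirements are met (remuneration is equity-only; a current Annual Declaration is held). Turning to paragraphs (f)–(k): (f) operates against (b): at least one employee exceeds 30 hours/week. (g) applies (a current Tier A Notice is held), but is itself disapplied by (h): (h) operates against (g): a current Provisional Waiver is held. (i) applies (a current Tier E Waiver is held), but is overridden by (j): (j) operates against (i): the repair shop is classified under the construction sector. (k), which would lift (j), is inapplicable — the qualifying period is 300 days, not less than 275 days. So (b) is unavailable.
Exception (c): the employer operates from a single site; a current Small Employer Certificate is held — every condition holds. But: (l) is engaged — a current Category B Notice is held. (m), which would lift (l), does not operate here — the coverage ratio is 70%, not less than 60%. So (c) is unavailable.
Exception (d) requires that the baseline figure is less than 944; but the baseline figure is 947, not less than 944, so (d) is unavailable.
Exception (e) requires that all employees are immediate family members of the owner; but at least one employee is not a family member, so (e) is unavailable.
No exception applies. The general rule governs.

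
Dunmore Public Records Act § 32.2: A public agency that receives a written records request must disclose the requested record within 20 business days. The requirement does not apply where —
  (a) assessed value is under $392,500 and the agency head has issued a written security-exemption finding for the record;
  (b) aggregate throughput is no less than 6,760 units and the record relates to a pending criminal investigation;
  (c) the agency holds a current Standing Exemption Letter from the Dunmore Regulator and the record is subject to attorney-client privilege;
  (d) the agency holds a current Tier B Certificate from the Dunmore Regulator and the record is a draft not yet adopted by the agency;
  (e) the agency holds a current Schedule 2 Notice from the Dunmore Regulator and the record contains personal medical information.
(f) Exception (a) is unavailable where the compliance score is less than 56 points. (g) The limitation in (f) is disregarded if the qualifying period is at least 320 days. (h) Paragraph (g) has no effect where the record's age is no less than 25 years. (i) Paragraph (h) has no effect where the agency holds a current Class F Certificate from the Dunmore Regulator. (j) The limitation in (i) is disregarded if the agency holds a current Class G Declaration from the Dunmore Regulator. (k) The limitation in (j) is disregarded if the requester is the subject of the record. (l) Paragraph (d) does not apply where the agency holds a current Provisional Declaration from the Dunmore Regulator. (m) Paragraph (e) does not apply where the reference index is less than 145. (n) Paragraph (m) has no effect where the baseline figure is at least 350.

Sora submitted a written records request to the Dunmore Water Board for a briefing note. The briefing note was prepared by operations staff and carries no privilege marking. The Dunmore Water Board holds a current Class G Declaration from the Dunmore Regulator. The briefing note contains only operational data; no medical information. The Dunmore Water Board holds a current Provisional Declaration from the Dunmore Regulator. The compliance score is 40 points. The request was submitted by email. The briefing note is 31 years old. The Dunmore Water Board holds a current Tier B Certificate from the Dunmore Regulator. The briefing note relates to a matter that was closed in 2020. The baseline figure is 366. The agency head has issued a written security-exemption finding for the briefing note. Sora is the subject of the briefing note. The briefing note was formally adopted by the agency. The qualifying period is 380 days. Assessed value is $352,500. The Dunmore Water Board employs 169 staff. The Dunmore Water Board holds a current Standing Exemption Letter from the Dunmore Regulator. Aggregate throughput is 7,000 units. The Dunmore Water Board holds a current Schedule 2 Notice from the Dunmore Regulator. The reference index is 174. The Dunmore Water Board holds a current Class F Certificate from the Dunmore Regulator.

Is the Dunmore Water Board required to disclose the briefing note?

No — exception (a) applies; the Dunmore Water Board is not required to disclose the briefing note.

Exception (a): assessed value is $352,500, under the $392,500 limit; a written security-exemption finding has been issued — every condition holds. As to paragraphs (f)–(k): (f) would limit (a) — the compliance score is 40 points, less than the 56 points limit — but (g) sets (f) aside: (g) operates against (f): the qualifying period is 380 days, meeting the 320 days threshold. (h) would limit (g) — the record's age is 31 years, meeting the 25 years threshold — but (i) sets (h) aside: (i) operates — a current Class F Certificate is held. (j) is engaged (a current Class G Declaration is held), but is itself disapplied by (k): (k) operates against (j): Sora is the subject of the briefing note. (a) remains available.
Exception (b) does not apply: the briefing note relates to a closed matter.
Exception (c) requires that the record is subject to attorney-client privilege; but the briefing note carries no privilege marking, so (c) is unavailable.
Exception (d) fails — the briefing note has been formally adopted.
Exception (e) requires that the record contains personal medical information; but the briefing note contains only operational data, so (e) is unavailable.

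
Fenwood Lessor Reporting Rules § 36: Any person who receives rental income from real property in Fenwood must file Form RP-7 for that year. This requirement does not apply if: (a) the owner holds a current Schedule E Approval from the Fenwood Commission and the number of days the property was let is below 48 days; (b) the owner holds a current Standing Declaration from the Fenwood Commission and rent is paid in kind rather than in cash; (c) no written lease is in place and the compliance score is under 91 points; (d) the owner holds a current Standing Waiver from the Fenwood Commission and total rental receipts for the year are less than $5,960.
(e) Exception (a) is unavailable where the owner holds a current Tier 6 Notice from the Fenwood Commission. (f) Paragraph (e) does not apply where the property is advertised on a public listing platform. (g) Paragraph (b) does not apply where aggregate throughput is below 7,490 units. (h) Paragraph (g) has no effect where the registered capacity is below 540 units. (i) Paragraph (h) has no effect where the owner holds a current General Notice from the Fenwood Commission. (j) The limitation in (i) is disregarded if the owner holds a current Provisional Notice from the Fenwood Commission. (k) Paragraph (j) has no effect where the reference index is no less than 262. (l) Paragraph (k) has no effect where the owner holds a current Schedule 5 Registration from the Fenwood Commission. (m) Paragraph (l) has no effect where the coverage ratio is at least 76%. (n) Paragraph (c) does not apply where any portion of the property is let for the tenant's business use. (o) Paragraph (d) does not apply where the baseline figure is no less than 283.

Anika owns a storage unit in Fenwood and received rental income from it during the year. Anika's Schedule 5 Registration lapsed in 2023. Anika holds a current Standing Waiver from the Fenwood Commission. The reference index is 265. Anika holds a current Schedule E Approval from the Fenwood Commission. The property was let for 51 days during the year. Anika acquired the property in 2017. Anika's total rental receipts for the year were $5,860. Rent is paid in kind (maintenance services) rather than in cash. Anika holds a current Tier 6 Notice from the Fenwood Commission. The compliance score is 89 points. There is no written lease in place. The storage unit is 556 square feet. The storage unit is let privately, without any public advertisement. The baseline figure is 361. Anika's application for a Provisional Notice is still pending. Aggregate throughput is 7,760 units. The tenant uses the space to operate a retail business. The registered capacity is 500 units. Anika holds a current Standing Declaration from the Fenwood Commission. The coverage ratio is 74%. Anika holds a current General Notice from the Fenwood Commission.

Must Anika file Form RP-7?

No — exception (b) applies; Anika is not required to file Form RP-7.

Exception (a) requires that the number of days the property was let is below 48 days; but the number of days the property was let is 51 days, not below 48 days, so (a) is unavailable.
All of (b)'s requirements are met (a current Standing Declaration is held; rent is paid in kind). Applying paragraphs (g)–(m): (g), which would limit (b), does not operate here: aggregate throughput is 7,760 units, not below 7,490 units. So (b) applies.
Exception (c): there is no written lease; the compliance score is 89 points, under the 91 points limit — every condition holds. Turning to paragraph (n): (n) is triggered — the space is let for business use. (c) is therefore removed.
Exception (d)'s conditions are all satisfied: a current Standing Waiver is held; total rental receipts for the year are $5,860, less than the $5,960 limit. However, paragraph (o) must be considered: (o) operates against (d): the baseline figure is 361, meeting the 283 threshold. (d) is therefore removed.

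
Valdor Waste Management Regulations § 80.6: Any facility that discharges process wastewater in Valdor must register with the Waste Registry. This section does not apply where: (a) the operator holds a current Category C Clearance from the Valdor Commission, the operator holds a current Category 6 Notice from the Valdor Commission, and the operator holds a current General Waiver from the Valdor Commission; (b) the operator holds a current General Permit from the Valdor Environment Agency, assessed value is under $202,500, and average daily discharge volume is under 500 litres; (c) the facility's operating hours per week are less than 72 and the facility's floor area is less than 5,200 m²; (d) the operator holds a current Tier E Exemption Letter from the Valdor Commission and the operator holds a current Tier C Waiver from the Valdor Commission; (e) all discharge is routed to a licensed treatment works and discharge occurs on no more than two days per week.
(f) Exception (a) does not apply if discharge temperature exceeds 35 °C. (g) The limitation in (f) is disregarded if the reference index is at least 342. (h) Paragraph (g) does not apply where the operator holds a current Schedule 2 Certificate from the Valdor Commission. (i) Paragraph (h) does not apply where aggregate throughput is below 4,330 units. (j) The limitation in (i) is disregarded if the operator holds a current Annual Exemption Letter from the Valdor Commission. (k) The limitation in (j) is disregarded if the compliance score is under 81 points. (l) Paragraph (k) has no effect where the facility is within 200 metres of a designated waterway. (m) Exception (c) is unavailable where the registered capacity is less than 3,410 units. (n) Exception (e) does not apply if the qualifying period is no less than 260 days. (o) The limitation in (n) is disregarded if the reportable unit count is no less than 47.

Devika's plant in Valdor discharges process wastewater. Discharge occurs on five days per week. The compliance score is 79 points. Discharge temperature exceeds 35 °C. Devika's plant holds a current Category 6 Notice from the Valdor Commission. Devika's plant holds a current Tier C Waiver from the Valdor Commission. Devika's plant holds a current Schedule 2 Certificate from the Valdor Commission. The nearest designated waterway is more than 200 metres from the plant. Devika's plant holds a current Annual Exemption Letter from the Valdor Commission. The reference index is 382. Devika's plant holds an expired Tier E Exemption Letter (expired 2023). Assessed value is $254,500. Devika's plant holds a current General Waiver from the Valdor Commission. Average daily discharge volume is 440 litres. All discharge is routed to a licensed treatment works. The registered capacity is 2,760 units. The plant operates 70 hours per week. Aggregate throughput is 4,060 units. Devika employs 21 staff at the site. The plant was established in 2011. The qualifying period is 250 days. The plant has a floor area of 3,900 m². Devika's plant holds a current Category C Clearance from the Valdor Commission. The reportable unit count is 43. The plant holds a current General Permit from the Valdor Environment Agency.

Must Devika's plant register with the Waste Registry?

No — exception (a) applies; Devika's plant is not required to register with the Waste Registry.

Exception (a): a current Category C Clearance is held; a current Category 6 Notice is held; a current General Waiver is held — every condition holds. Considering the limiting provisions: (f) applies (discharge temperature exceeds 35 °C), but is itself disapplied by (g): (g) operates against (f): the reference index is 382, meeting the 342 threshold. (h) is engaged (a current Schedule 2 Certificate is held), but is displaced by (i): (i) operates against (h): aggregate throughput is 4,060 units, below the 4,330 units limit. (j) is engaged (a current Annual Exemption Letter is held), but is itself disapplied by (k): (k) operates against (j): the compliance score is 79 points, under the 81 points limit. (l) is not triggered (the plant is more than 200 m from any designated waterway), so (k) stands. (a) remains available.
Exception (b) does not apply: assessed value is $254,500, not under $202,500.
All of (c)'s requirements are met (the facility's operating hours per week are 70, less than the 72 limit; the facility's floor area is 3,900 m², less than the 5,200 m² limit). However, paragraph (m) must be considered: (m) operates against (c): the registered capacity is 2,760 units, less than the 3,410 units limit. (c) is therefore removed.
Exception (d) does not apply: the Tier E Exemption Letter is not current.
Exception (e) does not apply: discharge occurs on five days per week.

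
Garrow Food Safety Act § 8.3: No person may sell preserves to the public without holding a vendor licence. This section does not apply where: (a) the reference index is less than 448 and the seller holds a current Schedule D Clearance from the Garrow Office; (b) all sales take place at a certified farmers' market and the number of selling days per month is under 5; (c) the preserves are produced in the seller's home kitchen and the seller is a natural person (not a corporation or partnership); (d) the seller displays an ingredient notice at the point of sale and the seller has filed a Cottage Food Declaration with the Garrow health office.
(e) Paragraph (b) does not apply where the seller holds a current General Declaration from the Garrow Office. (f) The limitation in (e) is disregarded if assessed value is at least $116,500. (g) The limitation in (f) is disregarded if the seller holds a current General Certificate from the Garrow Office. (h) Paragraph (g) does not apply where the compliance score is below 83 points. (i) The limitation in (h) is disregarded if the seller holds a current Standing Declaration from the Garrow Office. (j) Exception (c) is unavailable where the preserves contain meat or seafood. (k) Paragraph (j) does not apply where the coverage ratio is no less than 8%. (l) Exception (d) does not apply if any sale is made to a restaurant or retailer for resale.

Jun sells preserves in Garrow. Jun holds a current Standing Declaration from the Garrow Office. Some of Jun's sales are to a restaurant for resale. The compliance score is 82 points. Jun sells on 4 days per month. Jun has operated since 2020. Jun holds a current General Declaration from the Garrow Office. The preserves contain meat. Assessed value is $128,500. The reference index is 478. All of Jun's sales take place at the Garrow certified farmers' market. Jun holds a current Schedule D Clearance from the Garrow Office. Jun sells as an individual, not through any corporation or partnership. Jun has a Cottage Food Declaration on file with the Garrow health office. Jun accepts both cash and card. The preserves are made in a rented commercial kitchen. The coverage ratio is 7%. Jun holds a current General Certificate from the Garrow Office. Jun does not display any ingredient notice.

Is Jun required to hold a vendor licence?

Exception (a) fails — the reference index is 478, not less than 448.
Exception (b)'s conditions are all satisfied: all sales are at a certified farmers' market; the number of selling days per month is 4, under the 5 limit. Turning to paragraphs (e)–(i): (e) operates against (b): a current General Declaration is held. (f) applies (assessed value is $128,500, meeting the $116,500 threshold), but yields to (g): (g) operates against (f): a current General Certificate is held. (h) would limit (g) — the compliance score is 82 points, below the 83 points limit — but (i) sets (h) aside: (i) operates against (h): a current Standing Declaration is held. Exception (b) does not apply.
Exception (c) does not apply: the preserves are made in a commercial kitchen, not a home kitchen.
Exception (d) fails — no ingredient notice is displayed.
No exception displaces § 8.3.

Yes — Jun must hold a vendor licence.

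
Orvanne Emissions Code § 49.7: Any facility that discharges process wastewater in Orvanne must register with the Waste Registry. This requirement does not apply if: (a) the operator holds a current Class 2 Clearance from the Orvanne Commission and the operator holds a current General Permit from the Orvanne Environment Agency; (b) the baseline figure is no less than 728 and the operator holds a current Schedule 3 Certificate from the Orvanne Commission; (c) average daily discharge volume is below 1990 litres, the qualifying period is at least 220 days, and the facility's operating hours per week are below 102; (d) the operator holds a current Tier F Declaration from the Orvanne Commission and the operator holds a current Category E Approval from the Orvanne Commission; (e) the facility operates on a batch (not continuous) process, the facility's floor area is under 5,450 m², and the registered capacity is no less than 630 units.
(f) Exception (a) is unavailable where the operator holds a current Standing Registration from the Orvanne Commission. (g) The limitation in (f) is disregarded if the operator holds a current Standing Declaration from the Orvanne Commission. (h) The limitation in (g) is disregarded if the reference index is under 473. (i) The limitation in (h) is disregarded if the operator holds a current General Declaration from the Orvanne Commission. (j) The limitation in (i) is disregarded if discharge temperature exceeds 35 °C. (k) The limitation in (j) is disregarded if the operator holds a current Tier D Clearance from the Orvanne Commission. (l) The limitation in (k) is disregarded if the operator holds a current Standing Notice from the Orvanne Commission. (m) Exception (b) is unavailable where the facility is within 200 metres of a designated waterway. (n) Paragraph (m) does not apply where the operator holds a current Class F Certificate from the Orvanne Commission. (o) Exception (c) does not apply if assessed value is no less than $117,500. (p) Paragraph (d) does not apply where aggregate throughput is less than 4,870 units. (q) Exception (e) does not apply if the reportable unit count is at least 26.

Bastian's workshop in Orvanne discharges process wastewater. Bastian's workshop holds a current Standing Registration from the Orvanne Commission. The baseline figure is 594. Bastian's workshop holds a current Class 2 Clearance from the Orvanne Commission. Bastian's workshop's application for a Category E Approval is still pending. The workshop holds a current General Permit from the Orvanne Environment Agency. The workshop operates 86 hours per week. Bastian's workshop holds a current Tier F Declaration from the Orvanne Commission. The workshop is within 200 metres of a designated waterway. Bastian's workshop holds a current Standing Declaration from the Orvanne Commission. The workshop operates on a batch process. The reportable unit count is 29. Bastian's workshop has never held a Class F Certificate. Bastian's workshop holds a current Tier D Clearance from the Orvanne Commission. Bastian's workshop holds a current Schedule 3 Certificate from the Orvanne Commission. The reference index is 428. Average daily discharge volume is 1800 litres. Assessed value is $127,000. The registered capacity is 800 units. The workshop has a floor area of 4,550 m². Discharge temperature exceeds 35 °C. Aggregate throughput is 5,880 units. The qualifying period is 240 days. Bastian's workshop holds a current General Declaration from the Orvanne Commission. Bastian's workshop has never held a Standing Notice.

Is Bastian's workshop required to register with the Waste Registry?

No — exception (a) applies; Bastian's workshop is not required to register with the Waste Registry.

Exception (a)'s conditions are all satisfied: a current Class 2 Clearance is held; a current General Permit is held. Applying paragraphs (f)–(l): (f) would limit (a) — a current Standing Registration is held — but (g) sets (f) aside: (g) is triggered — a current Standing Declaration is held. (h) applies (the reference index is 428, under the 473 limit), but is displaced by (i): (i) operates against (h): a current General Declaration is held. (j) applies (discharge temperature exceeds 35 °C), but is displaced by (k): (k) applies — a current Tier D Clearance is held. (l) is not engaged (the Standing Notice is not current), so (k) stands. (a) remains available.
Exception (b) fails — the baseline figure is 594, short of 728.
All of (c)'s requirements are met (average daily discharge volume is 1800 litres, below the 1990 litres limit; the qualifying period is 240 days, meeting the 220 days threshold; the facility's operating hours per week are 86, below the 102 limit). But applying paragraph (o): (o) operates — assessed value is $127,000, meeting the $117,500 threshold. So (c) is unavailable.
Exception (d) requires that the operator holds a current Category E Approval from the Orvanne Commission; but the Category E Approval is not current, so (d) is unavailable.
Exception (e): the facility operates on a batch process; the facility's floor area is 4,550 m², under the 5,450 m² limit; the registered capacity is 800 units, meeting the 630 units threshold — every condition holds. However, paragraph (q) must be considered: (q) operates against (e): the reportable unit count is 29, meeting the 26 threshold. (e) is therefore removed.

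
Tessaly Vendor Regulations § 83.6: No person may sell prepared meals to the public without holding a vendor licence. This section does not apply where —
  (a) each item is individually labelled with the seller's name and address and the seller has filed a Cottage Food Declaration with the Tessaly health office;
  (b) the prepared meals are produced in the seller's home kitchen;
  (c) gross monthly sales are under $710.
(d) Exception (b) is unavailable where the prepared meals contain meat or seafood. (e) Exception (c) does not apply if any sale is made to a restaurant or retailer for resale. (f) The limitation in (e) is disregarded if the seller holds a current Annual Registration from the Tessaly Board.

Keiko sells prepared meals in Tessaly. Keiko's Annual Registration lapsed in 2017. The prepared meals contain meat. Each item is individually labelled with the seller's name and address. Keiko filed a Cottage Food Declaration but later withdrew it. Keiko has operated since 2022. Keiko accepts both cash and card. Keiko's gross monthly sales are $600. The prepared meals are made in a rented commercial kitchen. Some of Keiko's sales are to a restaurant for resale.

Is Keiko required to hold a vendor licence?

Exception (a) requires that the seller has filed a Cottage Food Declaration with the Tessaly health office; but the Cottage Food Declaration was withdrawn, so (a) is unavailable.
Exception (b) fails — the prepared meals are made in a commercial kitchen, not a home kitchen.
Exception (c)'s conditions are all satisfied: gross monthly sales are $600, under the $710 limit. However, paragraphs (e)–(f) must be considered: (e) operates against (c): some sales are to a restaurant for resale. (f) does not operate here (the Annual Registration is not current), so (e) stands. So (c) is unavailable.
No exception is made out. Keiko falls within the general rule.

Yes — Keiko must hold a vendor licence.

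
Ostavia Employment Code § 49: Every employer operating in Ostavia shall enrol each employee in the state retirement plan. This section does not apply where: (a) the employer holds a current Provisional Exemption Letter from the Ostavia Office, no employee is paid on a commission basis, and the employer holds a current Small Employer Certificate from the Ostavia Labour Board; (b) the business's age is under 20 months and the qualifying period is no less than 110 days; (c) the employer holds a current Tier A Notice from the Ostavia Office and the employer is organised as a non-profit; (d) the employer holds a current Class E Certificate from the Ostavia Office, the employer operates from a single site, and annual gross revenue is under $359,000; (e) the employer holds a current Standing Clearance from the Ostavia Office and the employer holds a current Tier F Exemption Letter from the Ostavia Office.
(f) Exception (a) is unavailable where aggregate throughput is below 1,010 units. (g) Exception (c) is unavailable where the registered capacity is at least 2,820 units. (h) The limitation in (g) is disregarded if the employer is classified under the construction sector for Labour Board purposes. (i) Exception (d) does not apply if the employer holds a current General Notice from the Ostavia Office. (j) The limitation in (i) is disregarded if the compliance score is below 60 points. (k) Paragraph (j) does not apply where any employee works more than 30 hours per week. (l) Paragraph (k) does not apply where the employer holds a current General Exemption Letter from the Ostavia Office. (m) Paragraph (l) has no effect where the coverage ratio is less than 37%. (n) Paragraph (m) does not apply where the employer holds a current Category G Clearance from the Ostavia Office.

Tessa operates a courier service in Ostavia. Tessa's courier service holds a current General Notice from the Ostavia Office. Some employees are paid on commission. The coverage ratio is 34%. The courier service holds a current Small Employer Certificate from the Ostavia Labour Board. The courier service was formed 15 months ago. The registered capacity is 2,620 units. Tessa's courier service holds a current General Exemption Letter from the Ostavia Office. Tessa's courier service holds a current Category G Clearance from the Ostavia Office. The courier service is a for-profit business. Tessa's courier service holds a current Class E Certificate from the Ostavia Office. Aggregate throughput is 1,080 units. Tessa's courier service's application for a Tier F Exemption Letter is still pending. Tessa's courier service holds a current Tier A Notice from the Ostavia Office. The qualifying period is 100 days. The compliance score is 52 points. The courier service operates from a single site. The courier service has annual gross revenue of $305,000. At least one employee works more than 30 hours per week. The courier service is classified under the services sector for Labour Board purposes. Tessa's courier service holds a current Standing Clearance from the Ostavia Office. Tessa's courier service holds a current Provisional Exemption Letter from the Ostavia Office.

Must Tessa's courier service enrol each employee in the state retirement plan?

Exception (a) requires that no employee is paid on a commission basis; but some employees are paid on commission, so (a) is unavailable.
Exception (b) fails — the qualifying period is 100 days, short of 110 days.
Exception (c) fails — the employer is for-profit.
Exception (d): a current Class E Certificate is held; the employer operates from a single site; annual gross revenue is $305,000, under the $359,000 limit — every condition holds. Considering the limiting provisions: (i) would limit (d) — a current General Notice is held — but (j) sets (i) aside: (j) operates — the compliance score is 52 points, below the 60 points limit. (k) applies (at least one employee exceeds 30 hours/week), but is displaced by (l): (l) is engaged — a current General Exemption Letter is held. (m) is engaged (the coverage ratio is 34%, less than the 37% limit), but is overridden by (n): (n) is triggered — a current Category G Clearance is held. Exception (d) stands.
Exception (e) fails — there is no Tier F Exemption Letter in force.

No — exception (d) applies; Tessa's courier service is not required to enrol each employee in the state retirement plan.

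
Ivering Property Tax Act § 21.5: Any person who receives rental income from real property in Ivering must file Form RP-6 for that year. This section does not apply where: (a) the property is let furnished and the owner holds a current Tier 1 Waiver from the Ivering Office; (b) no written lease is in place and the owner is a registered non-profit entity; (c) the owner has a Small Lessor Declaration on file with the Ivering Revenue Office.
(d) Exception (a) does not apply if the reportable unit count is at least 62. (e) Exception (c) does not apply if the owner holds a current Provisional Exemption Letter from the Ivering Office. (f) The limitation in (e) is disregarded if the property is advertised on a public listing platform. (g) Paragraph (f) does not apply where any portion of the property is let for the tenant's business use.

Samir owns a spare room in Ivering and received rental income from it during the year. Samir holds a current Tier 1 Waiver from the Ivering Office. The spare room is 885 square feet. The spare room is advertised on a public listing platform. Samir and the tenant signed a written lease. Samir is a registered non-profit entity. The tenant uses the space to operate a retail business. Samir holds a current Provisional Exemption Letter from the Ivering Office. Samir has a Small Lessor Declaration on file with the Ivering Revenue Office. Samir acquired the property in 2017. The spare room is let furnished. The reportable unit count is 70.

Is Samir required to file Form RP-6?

All of (a)'s requirements are met (the property is let furnished; a current Tier 1 Waiver is held). But: (d) is triggered — the reportable unit count is 70, meeting the 62 threshold. (a) is therefore removed.
Exception (b) fails — a written lease is in place.
Exception (c): a Small Lessor Declaration is on file — every condition holds. But: (e) operates — a current Provisional Exemption Letter is held. (f) operates (the property is publicly advertised), but is overridden by (g): (g) operates against (f): the space is let for business use. Exception (c) does not apply.
No exception is made out. Samir falls within the general rule.

Yes — Samir must file Form RP-6.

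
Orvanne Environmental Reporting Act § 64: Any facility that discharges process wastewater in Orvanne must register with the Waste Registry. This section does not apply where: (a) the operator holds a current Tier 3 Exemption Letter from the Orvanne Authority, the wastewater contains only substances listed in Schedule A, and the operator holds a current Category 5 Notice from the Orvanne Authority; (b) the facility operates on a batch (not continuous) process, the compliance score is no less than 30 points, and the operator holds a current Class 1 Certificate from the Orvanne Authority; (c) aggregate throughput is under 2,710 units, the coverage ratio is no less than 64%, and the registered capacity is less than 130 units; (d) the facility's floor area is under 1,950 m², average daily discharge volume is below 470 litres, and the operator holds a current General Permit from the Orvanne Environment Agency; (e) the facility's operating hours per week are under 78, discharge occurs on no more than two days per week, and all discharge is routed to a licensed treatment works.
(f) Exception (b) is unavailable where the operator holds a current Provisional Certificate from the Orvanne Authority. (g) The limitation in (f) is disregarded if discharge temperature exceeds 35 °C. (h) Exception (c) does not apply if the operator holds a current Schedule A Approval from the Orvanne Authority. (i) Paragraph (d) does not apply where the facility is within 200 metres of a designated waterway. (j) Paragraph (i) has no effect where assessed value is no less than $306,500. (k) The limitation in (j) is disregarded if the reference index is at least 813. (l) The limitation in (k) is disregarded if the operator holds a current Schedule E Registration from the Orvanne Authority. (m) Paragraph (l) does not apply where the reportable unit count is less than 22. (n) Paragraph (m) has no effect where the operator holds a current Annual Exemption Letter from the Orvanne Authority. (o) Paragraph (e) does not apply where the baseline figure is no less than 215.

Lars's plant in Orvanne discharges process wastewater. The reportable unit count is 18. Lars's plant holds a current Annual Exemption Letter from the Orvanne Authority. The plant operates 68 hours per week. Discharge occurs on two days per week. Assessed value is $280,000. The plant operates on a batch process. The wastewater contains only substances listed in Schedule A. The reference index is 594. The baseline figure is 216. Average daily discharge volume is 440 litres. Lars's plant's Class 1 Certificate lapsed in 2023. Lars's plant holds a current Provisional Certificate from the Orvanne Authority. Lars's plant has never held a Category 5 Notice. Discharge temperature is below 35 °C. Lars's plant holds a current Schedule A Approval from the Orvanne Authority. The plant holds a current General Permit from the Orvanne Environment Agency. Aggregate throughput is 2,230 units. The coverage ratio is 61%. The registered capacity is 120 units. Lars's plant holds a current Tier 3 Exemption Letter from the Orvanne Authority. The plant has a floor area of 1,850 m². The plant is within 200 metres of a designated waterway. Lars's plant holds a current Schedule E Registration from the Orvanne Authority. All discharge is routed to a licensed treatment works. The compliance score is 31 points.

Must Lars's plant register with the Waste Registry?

Yes — Lars's plant must register with the Waste Registry.

Exception (a) requires that the operator holds a current Category 5 Notice from the Orvanne Authority; but the Category 5 Notice is not current, so (a) is unavailable.
Exception (b) fails — the Class 1 Certificate is not current.
Exception (c) requires that the coverage ratio is no less than 64%; but the coverage ratio is 61%, short of 64%, so (c) is unavailable.
Exception (d): the facility's floor area is 1,850 m², under the 1,950 m² limit; average daily discharge volume is 440 litres, below the 470 litres limit; a current General Permit is held — every condition holds. Turning to paragraphs (i)–(n): (i) is triggered — the plant is within 200 m of a designated waterway. (j) is inapplicable (assessed value is $280,000, short of $306,500), so (i) stands. So (d) is unavailable.
Exception (e)'s conditions are all satisfied: the facility's operating hours per week are 68, under the 78 limit; discharge occurs on no more than two days per week; discharge is routed to a licensed treatment works. However, paragraph (o) must be considered: (o) operates against (e): the baseline figure is 216, meeting the 215 threshold. So (e) is unavailable.
No exception is made out. Lars's plant falls within the general rule.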